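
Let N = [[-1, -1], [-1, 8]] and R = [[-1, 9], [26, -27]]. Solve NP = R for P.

N is on the left of P, so left-multiply by N⁻¹: P = N⁻¹R.
det N = -9; the adjugate gives N⁻¹ = [[-8/9, -1/9], [-1/9, 1/9]].
P = N⁻¹R = [[-8/9, -1/9], [-1/9, 1/9]] · [[-1, 9], [26, -27]] = [[-2, -5], [3, -4]].

P = [[-2, -5], [3, -4]]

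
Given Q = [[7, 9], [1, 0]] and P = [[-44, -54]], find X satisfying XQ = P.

X = [[-6, -2]]

Since Q sits to the right of X, X = PQ⁻¹.
Q has determinant -9; Q⁻¹ = [[0, 1], [1/9, -7/9]].
X = PQ⁻¹ = [[-44, -54]] · [[0, 1], [1/9, -7/9]] = [[-6, -2]].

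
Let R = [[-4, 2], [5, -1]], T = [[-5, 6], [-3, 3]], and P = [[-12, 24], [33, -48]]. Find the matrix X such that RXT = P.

X = [[-3, 2], [0, -4]]

X = R⁻¹PT⁻¹ (apply R⁻¹ on the left and T⁻¹ on the right).
R has determinant -6; R⁻¹ = [[1/6, 1/3], [5/6, 2/3]].
det T = 3, so T⁻¹ = [[1, -2], [1, -5/3]].
R⁻¹P = [[9, -12], [12, -12]].
X = (R⁻¹P)T⁻¹ = [[-3, 2], [0, -4]].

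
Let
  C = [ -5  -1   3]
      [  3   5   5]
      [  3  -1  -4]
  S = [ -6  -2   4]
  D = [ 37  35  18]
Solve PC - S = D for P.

P = [[-5, 5, -3]]

PC = D + S = [[31, 33, 22]].
Since C sits to the right of P, P = (D + S)C⁻¹.
C has determinant -6; C⁻¹ = [[5/2, 7/6, 10/3], [-9/2, -11/6, -17/3], [3, 4/3, 11/3]].
P = (D + S)C⁻¹ = [[-5, 5, -3]].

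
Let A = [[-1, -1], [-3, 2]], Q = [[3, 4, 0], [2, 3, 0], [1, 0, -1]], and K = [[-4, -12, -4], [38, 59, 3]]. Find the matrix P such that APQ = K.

P = [[-1, -1, -1], [1, 5, -3]]

Left-multiply by A⁻¹ and right-multiply by Q⁻¹: P = A⁻¹KQ⁻¹.
det A = -5; the adjugate gives A⁻¹ = [[-2/5, -1/5], [-3/5, 1/5]].
det Q = -1, so Q⁻¹ = [[3, -4, 0], [-2, 3, 0], [3, -4, -1]].
A⁻¹K = [[-6, -7, 1], [10, 19, 3]].
P = (A⁻¹K)Q⁻¹ = [[-1, -1, -1], [1, 5, -3]].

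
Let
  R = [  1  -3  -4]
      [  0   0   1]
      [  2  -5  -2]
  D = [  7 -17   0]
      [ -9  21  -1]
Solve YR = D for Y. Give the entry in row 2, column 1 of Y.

Since R sits to the right of Y, Y = DR⁻¹.
det R = -1, so R⁻¹ = [[-5, -14, 3], [-2, -6, 1], [0, 1, 0]].
Y = DR⁻¹ = [[7, -17, 0], [-9, 21, -1]] · [[-5, -14, 3], [-2, -6, 1], [0, 1, 0]] = [[-1, 4, 4], [3, -1, -6]].

3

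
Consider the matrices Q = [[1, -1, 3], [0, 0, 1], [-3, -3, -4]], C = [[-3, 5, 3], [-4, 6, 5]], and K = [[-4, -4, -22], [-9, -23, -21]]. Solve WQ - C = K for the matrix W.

W = [[-4, -3, 1], [2, -2, 5]]

WQ = K + C = [[-7, 1, -19], [-13, -17, -16]].
Q is on the right of W, so right-multiply by Q⁻¹: W = (K + C)Q⁻¹.
det Q = 6, so Q⁻¹ = [[1/2, -13/6, -1/6], [-1/2, 5/6, -1/6], [0, 1, 0]].
W = (K + C)Q⁻¹ = [[-4, -3, 1], [2, -2, 5]].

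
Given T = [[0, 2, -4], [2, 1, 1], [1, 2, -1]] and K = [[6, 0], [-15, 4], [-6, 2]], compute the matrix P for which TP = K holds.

T is on the left of P, so left-multiply by T⁻¹: P = T⁻¹K.
det T = -6, so T⁻¹ = [[1/2, 1, -1], [-1/2, -2/3, 4/3], [-1/2, -1/3, 2/3]].
P = T⁻¹K = [[1/2, 1, -1], [-1/2, -2/3, 4/3], [-1/2, -1/3, 2/3]] · [[6, 0], [-15, 4], [-6, 2]] = [[-6, 2], [-1, 0], [-2, 0]].

P = [[-6, 2], [-1, 0], [-2, 0]]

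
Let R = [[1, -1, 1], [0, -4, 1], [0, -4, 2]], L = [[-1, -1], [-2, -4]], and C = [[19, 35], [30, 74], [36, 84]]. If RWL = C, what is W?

W = R⁻¹CL⁻¹ (apply R⁻¹ on the left and L⁻¹ on the right).
det R = -4, so R⁻¹ = [[1, 1/2, -3/4], [0, -1/2, 1/4], [0, -1, 1]].
det L = 2, so L⁻¹ = [[-2, 1/2], [1, -1/2]].
R⁻¹C = [[7, 9], [-6, -16], [6, 10]].
W = (R⁻¹C)L⁻¹ = [[-5, -1], [-4, 5], [-2, -2]].

W = [[-5, -1], [-4, 5], [-2, -2]]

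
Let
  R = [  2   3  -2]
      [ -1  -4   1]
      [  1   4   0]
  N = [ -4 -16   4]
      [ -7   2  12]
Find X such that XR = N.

Right-multiplying both sides by R⁻¹ gives X = NR⁻¹.
R has determinant -5; R⁻¹ = [[4/5, 8/5, 1], [-1/5, -2/5, 0], [0, 1, 1]].
X = NR⁻¹ = [[-4, -16, 4], [-7, 2, 12]] · [[4/5, 8/5, 1], [-1/5, -2/5, 0], [0, 1, 1]] = [[0, 4, 0], [-6, 0, 5]].

X = [[0, 4, 0], [-6, 0, 5]]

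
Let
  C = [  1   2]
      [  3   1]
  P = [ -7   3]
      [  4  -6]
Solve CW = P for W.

W = [[3, -3], [-5, 3]]

C is on the left of W, so left-multiply by C⁻¹: W = C⁻¹P.
C has determinant -5; C⁻¹ = [[-1/5, 2/5], [3/5, -1/5]].
W = C⁻¹P = [[-1/5, 2/5], [3/5, -1/5]] · [[-7, 3], [4, -6]] = [[3, -3], [-5, 3]].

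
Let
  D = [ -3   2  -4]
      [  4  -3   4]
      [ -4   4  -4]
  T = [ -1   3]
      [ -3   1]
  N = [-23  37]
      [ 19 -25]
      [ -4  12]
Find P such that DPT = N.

P = [[1, -4], [-3, -4], [-5, 0]]

Left-multiply by D⁻¹ and right-multiply by T⁻¹: P = D⁻¹NT⁻¹.
D has determinant -4; D⁻¹ = [[1, 2, 1], [0, 1, 1], [-1, -1, -1/4]].
det T = 8, so T⁻¹ = [[1/8, -3/8], [3/8, -1/8]].
D⁻¹N = [[11, -1], [15, -13], [5, -15]].
P = (D⁻¹N)T⁻¹ = [[1, -4], [-3, -4], [-5, 0]].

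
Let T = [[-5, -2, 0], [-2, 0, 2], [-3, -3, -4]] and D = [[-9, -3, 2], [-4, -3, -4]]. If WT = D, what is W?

Right-multiplying both sides by T⁻¹ gives W = DT⁻¹.
det T = -2, so T⁻¹ = [[-3, 4, 2], [7, -10, -5], [-3, 9/2, 2]].
W = DT⁻¹ = [[-9, -3, 2], [-4, -3, -4]] · [[-3, 4, 2], [7, -10, -5], [-3, 9/2, 2]] = [[0, 3, 1], [3, -4, -1]].

W = [[0, 3, 1], [3, -4, -1]]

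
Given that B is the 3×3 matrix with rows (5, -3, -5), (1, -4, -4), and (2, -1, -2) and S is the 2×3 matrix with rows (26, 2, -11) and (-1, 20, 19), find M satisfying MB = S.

M = [[5, -5, 3], [3, -6, -5]]

Right-multiplying both sides by B⁻¹ gives M = SB⁻¹.
det B = 3, so B⁻¹ = [[4/3, -1/3, -8/3], [-2, 0, 5], [7/3, -1/3, -17/3]].
M = SB⁻¹ = [[26, 2, -11], [-1, 20, 19]] · [[4/3, -1/3, -8/3], [-2, 0, 5], [7/3, -1/3, -17/3]] = [[5, -5, 3], [3, -6, -5]].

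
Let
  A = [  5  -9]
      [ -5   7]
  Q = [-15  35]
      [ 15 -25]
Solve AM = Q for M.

A is on the left of M, so left-multiply by A⁻¹: M = A⁻¹Q.
det A = -10; the adjugate gives A⁻¹ = [[-7/10, -9/10], [-1/2, -1/2]].
M = A⁻¹Q = [[-7/10, -9/10], [-1/2, -1/2]] · [[-15, 35], [15, -25]] = [[-3, -2], [0, -5]].

M = [[-3, -2], [0, -5]]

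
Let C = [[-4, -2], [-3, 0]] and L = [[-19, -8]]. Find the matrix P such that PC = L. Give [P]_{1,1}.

4

Since C sits to the right of P, P = LC⁻¹.
C has determinant -6; C⁻¹ = [[0, -1/3], [-1/2, 2/3]].
P = LC⁻¹ = [[-19, -8]] · [[0, -1/3], [-1/2, 2/3]] = [[4, 1]].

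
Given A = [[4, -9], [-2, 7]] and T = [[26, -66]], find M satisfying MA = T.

A is on the right of M, so right-multiply by A⁻¹: M = TA⁻¹.
A has determinant 10; A⁻¹ = [[7/10, 9/10], [1/5, 2/5]].
M = TA⁻¹ = [[26, -66]] · [[7/10, 9/10], [1/5, 2/5]] = [[5, -3]].

M = [[5, -3]]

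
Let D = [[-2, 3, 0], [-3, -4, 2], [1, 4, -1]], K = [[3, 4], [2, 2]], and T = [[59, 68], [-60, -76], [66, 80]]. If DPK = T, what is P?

P = [[0, -2], [3, 4], [-2, 2]]

P = D⁻¹TK⁻¹ (apply D⁻¹ on the left and K⁻¹ on the right).
det D = 5; the adjugate gives D⁻¹ = [[-4/5, 3/5, 6/5], [-1/5, 2/5, 4/5], [-8/5, 11/5, 17/5]].
det K = -2, so K⁻¹ = [[-1, 2], [1, -3/2]].
D⁻¹T = [[-4, -4], [17, 20], [-2, -4]].
P = (D⁻¹T)K⁻¹ = [[0, -2], [3, 4], [-2, 2]].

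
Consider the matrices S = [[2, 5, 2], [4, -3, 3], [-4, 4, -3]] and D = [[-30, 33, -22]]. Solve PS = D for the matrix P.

S is on the right of P, so right-multiply by S⁻¹: P = DS⁻¹.
det S = 2, so S⁻¹ = [[-3/2, 23/2, 21/2], [0, 1, 1], [2, -14, -13]].
P = DS⁻¹ = [[-30, 33, -22]] · [[-3/2, 23/2, 21/2], [0, 1, 1], [2, -14, -13]] = [[1, -4, 4]].

P = [[1, -4, 4]]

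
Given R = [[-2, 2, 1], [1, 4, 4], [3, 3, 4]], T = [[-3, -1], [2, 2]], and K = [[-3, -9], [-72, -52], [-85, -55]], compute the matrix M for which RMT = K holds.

Left-multiply by R⁻¹ and right-multiply by T⁻¹: M = R⁻¹KT⁻¹.
R has determinant -1; R⁻¹ = [[-4, 5, -4], [-8, 11, -9], [9, -12, 10]].
det T = -4, so T⁻¹ = [[-1/2, -1/4], [1/2, 3/4]].
R⁻¹K = [[-8, -4], [-3, -5], [-13, -7]].
M = (R⁻¹K)T⁻¹ = [[2, -1], [-1, -3], [3, -2]].

M = [[2, -1], [-1, -3], [3, -2]]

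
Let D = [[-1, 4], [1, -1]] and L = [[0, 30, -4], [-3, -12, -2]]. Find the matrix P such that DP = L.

P = [[-4, -6, -4], [-1, 6, -2]]

Since D multiplies P on the left, P = D⁻¹L.
det D = -3, so D⁻¹ = [[1/3, 4/3], [1/3, 1/3]].
P = D⁻¹L = [[1/3, 4/3], [1/3, 1/3]] · [[0, 30, -4], [-3, -12, -2]] = [[-4, -6, -4], [-1, 6, -2]].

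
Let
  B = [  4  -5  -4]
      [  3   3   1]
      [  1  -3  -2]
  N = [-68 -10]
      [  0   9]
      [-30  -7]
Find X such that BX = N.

B is on the left of X, so left-multiply by B⁻¹: X = B⁻¹N.
det B = 1; the adjugate gives B⁻¹ = [[-3, 2, 7], [7, -4, -16], [-12, 7, 27]].
X = B⁻¹N = [[-3, 2, 7], [7, -4, -16], [-12, 7, 27]] · [[-68, -10], [0, 9], [-30, -7]] = [[-6, -1], [4, 6], [6, -6]].

X = [[-6, -1], [4, 6], [6, -6]]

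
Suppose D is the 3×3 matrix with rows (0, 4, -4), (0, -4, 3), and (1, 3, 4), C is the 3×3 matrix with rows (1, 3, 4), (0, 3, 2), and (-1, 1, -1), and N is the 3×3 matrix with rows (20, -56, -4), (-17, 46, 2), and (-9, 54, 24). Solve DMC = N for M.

M = D⁻¹NC⁻¹ (apply D⁻¹ on the left and C⁻¹ on the right).
det D = -4, so D⁻¹ = [[25/4, 7, 1], [-3/4, -1, 0], [-1, -1, 0]].
det C = 1, so C⁻¹ = [[-5, 7, -6], [-2, 3, -2], [3, -4, 3]].
D⁻¹N = [[-3, 26, 13], [2, -4, 1], [-3, 10, 2]].
M = (D⁻¹N)C⁻¹ = [[2, 5, 5], [1, -2, -1], [1, 1, 4]].

M = [[2, 5, 5], [1, -2, -1], [1, 1, 4]]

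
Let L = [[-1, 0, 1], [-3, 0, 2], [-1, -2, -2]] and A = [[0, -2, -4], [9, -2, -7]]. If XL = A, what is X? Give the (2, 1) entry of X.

Right-multiplying both sides by L⁻¹ gives X = AL⁻¹.
det L = 2, so L⁻¹ = [[2, -1, 0], [-4, 3/2, -1/2], [3, -1, 0]].
X = AL⁻¹ = [[0, -2, -4], [9, -2, -7]] · [[2, -1, 0], [-4, 3/2, -1/2], [3, -1, 0]] = [[-4, 1, 1], [5, -5, 1]].

5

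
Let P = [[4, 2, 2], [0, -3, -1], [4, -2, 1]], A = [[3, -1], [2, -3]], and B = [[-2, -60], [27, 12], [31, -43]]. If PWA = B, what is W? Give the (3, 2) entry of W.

W = P⁻¹BA⁻¹ (apply P⁻¹ on the left and A⁻¹ on the right).
det P = -4, so P⁻¹ = [[5/4, 3/2, -1], [1, 1, -1], [-3, -4, 3]].
det A = -7; the adjugate gives A⁻¹ = [[3/7, -1/7], [2/7, -3/7]].
P⁻¹B = [[7, -14], [-6, -5], [-9, 3]].
W = (P⁻¹B)A⁻¹ = [[-1, 5], [-4, 3], [-3, 0]].

0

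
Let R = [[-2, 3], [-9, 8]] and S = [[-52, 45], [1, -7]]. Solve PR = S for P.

P = [[-1, 6], [-5, 1]]

R is on the right of P, so right-multiply by R⁻¹: P = SR⁻¹.
R has determinant 11; R⁻¹ = [[8/11, -3/11], [9/11, -2/11]].
P = SR⁻¹ = [[-52, 45], [1, -7]] · [[8/11, -3/11], [9/11, -2/11]] = [[-1, 6], [-5, 1]].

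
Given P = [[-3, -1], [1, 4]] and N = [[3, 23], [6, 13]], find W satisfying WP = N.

Right-multiplying both sides by P⁻¹ gives W = NP⁻¹.
det P = -11; the adjugate gives P⁻¹ = [[-4/11, -1/11], [1/11, 3/11]].
W = NP⁻¹ = [[3, 23], [6, 13]] · [[-4/11, -1/11], [1/11, 3/11]] = [[1, 6], [-1, 3]].

W = [[1, 6], [-1, 3]]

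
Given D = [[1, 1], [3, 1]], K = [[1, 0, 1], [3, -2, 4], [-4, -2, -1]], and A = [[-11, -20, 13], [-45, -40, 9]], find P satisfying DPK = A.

P = [[3, 0, 5], [5, 3, 2]]

Isolating P: multiply by D⁻¹ from the left and K⁻¹ from the right, so P = D⁻¹AK⁻¹.
det D = -2, so D⁻¹ = [[-1/2, 1/2], [3/2, -1/2]].
det K = -4, so K⁻¹ = [[-5/2, 1/2, -1/2], [13/4, -3/4, 1/4], [7/2, -1/2, 1/2]].
D⁻¹A = [[-17, -10, -2], [6, -10, 15]].
P = (D⁻¹A)K⁻¹ = [[3, 0, 5], [5, 3, 2]].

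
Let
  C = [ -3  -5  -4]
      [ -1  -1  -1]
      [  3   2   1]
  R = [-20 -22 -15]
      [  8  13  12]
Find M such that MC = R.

M = [[3, -1, -4], [-2, -5, -1]]

Right-multiplying both sides by C⁻¹ gives M = RC⁻¹.
det C = 3; the adjugate gives C⁻¹ = [[1/3, -1, 1/3], [-2/3, 3, 1/3], [1/3, -3, -2/3]].
M = RC⁻¹ = [[-20, -22, -15], [8, 13, 12]] · [[1/3, -1, 1/3], [-2/3, 3, 1/3], [1/3, -3, -2/3]] = [[3, -1, -4], [-2, -5, -1]].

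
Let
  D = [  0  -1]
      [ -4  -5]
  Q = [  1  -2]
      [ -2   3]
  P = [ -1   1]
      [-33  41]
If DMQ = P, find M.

M = D⁻¹PQ⁻¹ (apply D⁻¹ on the left and Q⁻¹ on the right).
det D = -4, so D⁻¹ = [[5/4, -1/4], [-1, 0]].
det Q = -1, so Q⁻¹ = [[-3, -2], [-2, -1]].
D⁻¹P = [[7, -9], [1, -1]].
M = (D⁻¹P)Q⁻¹ = [[-3, -5], [-1, -1]].

M = [[-3, -5], [-1, -1]]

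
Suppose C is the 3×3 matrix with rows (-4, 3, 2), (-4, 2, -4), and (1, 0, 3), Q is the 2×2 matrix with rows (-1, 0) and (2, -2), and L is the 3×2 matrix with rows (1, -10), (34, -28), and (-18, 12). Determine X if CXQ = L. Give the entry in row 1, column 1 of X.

Left-multiply by C⁻¹ and right-multiply by Q⁻¹: X = C⁻¹LQ⁻¹.
C has determinant -4; C⁻¹ = [[-3/2, 9/4, 4], [-2, 7/2, 6], [1/2, -3/4, -1]].
det Q = 2; the adjugate gives Q⁻¹ = [[-1, 0], [-1, -1/2]].
C⁻¹L = [[3, 0], [9, -6], [-7, 4]].
X = (C⁻¹L)Q⁻¹ = [[-3, 0], [-3, 3], [3, -2]].

-3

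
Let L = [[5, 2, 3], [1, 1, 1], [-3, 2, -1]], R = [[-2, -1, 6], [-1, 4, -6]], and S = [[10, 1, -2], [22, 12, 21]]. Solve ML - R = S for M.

M = [[1, 0, -1], [5, 2, 2]]

ML = S + R = [[8, 0, 4], [21, 16, 15]].
Right-multiplying both sides by L⁻¹ gives M = (S + R)L⁻¹.
det L = -4, so L⁻¹ = [[3/4, -2, 1/4], [1/2, -1, 1/2], [-5/4, 4, -3/4]].
M = (S + R)L⁻¹ = [[1, 0, -1], [5, 2, 2]].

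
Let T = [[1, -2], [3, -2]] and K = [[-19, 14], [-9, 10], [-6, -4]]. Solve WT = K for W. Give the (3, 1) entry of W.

T is on the right of W, so right-multiply by T⁻¹: W = KT⁻¹.
T has determinant 4; T⁻¹ = [[-1/2, 1/2], [-3/4, 1/4]].
W = KT⁻¹ = [[-19, 14], [-9, 10], [-6, -4]] · [[-1/2, 1/2], [-3/4, 1/4]] = [[-1, -6], [-3, -2], [6, -4]].

6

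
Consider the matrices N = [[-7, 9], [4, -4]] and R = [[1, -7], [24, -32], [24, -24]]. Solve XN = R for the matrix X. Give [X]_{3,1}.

0

Since N sits to the right of X, X = RN⁻¹.
det N = -8, so N⁻¹ = [[1/2, 9/8], [1/2, 7/8]].
X = RN⁻¹ = [[1, -7], [24, -32], [24, -24]] · [[1/2, 9/8], [1/2, 7/8]] = [[-3, -5], [-4, -1], [0, 6]].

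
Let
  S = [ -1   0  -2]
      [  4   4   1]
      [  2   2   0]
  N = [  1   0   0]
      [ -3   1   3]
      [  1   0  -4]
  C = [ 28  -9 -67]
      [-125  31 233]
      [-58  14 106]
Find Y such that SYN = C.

Left-multiply by S⁻¹ and right-multiply by N⁻¹: Y = S⁻¹CN⁻¹.
S has determinant 2; S⁻¹ = [[-1, -2, 4], [1, 2, -7/2], [0, 1, -2]].
det N = -4; the adjugate gives N⁻¹ = [[1, 0, 0], [9/4, 1, 3/4], [1/4, 0, -1/4]].
S⁻¹C = [[-10, 3, 25], [-19, 4, 28], [-9, 3, 21]].
Y = (S⁻¹C)N⁻¹ = [[3, 3, -4], [-3, 4, -4], [3, 3, -3]].

Y = [[3, 3, -4], [-3, 4, -4], [3, 3, -3]]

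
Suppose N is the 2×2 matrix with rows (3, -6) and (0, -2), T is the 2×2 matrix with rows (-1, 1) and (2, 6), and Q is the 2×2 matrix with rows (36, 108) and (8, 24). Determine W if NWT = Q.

W = [[0, 2], [0, -2]]

Left-multiply by N⁻¹ and right-multiply by T⁻¹: W = N⁻¹QT⁻¹.
det N = -6, so N⁻¹ = [[1/3, -1], [0, -1/2]].
T has determinant -8; T⁻¹ = [[-3/4, 1/8], [1/4, 1/8]].
N⁻¹Q = [[4, 12], [-4, -12]].
W = (N⁻¹Q)T⁻¹ = [[0, 2], [0, -2]].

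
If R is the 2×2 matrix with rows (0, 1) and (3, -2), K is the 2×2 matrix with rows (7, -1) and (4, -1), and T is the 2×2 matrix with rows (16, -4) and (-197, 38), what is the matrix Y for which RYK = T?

Y = [[-5, -5], [0, 4]]

Y = R⁻¹TK⁻¹ (apply R⁻¹ on the left and K⁻¹ on the right).
R has determinant -3; R⁻¹ = [[2/3, 1/3], [1, 0]].
K has determinant -3; K⁻¹ = [[1/3, -1/3], [4/3, -7/3]].
R⁻¹T = [[-55, 10], [16, -4]].
Y = (R⁻¹T)K⁻¹ = [[-5, -5], [0, 4]].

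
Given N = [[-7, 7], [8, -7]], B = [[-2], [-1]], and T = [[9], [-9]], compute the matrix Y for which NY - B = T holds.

NY = T + B = [[7], [-10]].
Since N multiplies Y on the left, Y = N⁻¹(T + B).
N has determinant -7; N⁻¹ = [[1, 1], [8/7, 1]].
Y = N⁻¹(T + B) = [[-3], [-2]].

Y = [[-3], [-2]]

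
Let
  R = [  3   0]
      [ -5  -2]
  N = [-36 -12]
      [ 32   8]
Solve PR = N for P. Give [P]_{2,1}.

4

R is on the right of P, so right-multiply by R⁻¹: P = NR⁻¹.
det R = -6; the adjugate gives R⁻¹ = [[1/3, 0], [-5/6, -1/2]].
P = NR⁻¹ = [[-36, -12], [32, 8]] · [[1/3, 0], [-5/6, -1/2]] = [[-2, 6], [4, -4]].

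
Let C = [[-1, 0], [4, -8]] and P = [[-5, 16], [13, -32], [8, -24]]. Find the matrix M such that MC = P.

M = [[-3, -2], [3, 4], [4, 3]]

Since C sits to the right of M, M = PC⁻¹.
C has determinant 8; C⁻¹ = [[-1, 0], [-1/2, -1/8]].
M = PC⁻¹ = [[-5, 16], [13, -32], [8, -24]] · [[-1, 0], [-1/2, -1/8]] = [[-3, -2], [3, 4], [4, 3]].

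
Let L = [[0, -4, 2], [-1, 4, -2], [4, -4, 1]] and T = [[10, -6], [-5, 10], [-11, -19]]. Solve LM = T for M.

M = [[-5, -4], [-2, 0], [1, -3]]

Since L multiplies M on the left, M = L⁻¹T.
det L = 4; the adjugate gives L⁻¹ = [[-1, -1, 0], [-7/4, -2, -1/2], [-3, -4, -1]].
M = L⁻¹T = [[-1, -1, 0], [-7/4, -2, -1/2], [-3, -4, -1]] · [[10, -6], [-5, 10], [-11, -19]] = [[-5, -4], [-2, 0], [1, -3]].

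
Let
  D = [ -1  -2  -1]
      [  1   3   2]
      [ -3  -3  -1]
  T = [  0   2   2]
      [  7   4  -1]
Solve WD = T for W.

W = [[2, 2, 0], [-5, -4, -2]]

Right-multiplying both sides by D⁻¹ gives W = TD⁻¹.
det D = 1; the adjugate gives D⁻¹ = [[3, 1, -1], [-5, -2, 1], [6, 3, -1]].
W = TD⁻¹ = [[0, 2, 2], [7, 4, -1]] · [[3, 1, -1], [-5, -2, 1], [6, 3, -1]] = [[2, 2, 0], [-5, -4, -2]].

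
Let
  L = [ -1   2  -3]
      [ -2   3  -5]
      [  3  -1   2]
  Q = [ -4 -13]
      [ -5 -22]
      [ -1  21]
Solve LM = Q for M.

Since L multiplies M on the left, M = L⁻¹Q.
det L = -2, so L⁻¹ = [[-1/2, 1/2, 1/2], [11/2, -7/2, -1/2], [7/2, -5/2, -1/2]].
M = L⁻¹Q = [[-1/2, 1/2, 1/2], [11/2, -7/2, -1/2], [7/2, -5/2, -1/2]] · [[-4, -13], [-5, -22], [-1, 21]] = [[-1, 6], [-4, -5], [-1, -1]].

M = [[-1, 6], [-4, -5], [-1, -1]]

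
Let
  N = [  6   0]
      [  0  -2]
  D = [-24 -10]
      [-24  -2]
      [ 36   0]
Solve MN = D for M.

M = [[-4, 5], [-4, 1], [6, 0]]

N is on the right of M, so right-multiply by N⁻¹: M = DN⁻¹.
det N = -12; the adjugate gives N⁻¹ = [[1/6, 0], [0, -1/2]].
M = DN⁻¹ = [[-24, -10], [-24, -2], [36, 0]] · [[1/6, 0], [0, -1/2]] = [[-4, 5], [-4, 1], [6, 0]].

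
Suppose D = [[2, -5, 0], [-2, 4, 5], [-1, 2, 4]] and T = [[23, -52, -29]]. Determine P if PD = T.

D is on the right of P, so right-multiply by D⁻¹: P = TD⁻¹.
det D = -3; the adjugate gives D⁻¹ = [[-2, -20/3, 25/3], [-1, -8/3, 10/3], [0, -1/3, 2/3]].
P = TD⁻¹ = [[23, -52, -29]] · [[-2, -20/3, 25/3], [-1, -8/3, 10/3], [0, -1/3, 2/3]] = [[6, -5, -1]].

P = [[6, -5, -1]]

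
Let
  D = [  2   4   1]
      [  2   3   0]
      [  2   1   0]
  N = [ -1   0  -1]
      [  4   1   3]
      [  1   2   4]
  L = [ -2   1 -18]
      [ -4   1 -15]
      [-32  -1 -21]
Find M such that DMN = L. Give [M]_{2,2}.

5

M = D⁻¹LN⁻¹ (apply D⁻¹ on the left and N⁻¹ on the right).
det D = -4, so D⁻¹ = [[0, -1/4, 3/4], [0, 1/2, -1/2], [1, -3/2, 1/2]].
det N = -5; the adjugate gives N⁻¹ = [[2/5, 2/5, -1/5], [13/5, 3/5, 1/5], [-7/5, -2/5, 1/5]].
D⁻¹L = [[-23, -1, -12], [14, 1, 3], [-12, -1, -6]].
M = (D⁻¹L)N⁻¹ = [[5, -5, 2], [4, 5, -2], [1, -3, 1]].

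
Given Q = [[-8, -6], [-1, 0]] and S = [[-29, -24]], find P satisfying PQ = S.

Since Q sits to the right of P, P = SQ⁻¹.
Q has determinant -6; Q⁻¹ = [[0, -1], [-1/6, 4/3]].
P = SQ⁻¹ = [[-29, -24]] · [[0, -1], [-1/6, 4/3]] = [[4, -3]].

P = [[4, -3]]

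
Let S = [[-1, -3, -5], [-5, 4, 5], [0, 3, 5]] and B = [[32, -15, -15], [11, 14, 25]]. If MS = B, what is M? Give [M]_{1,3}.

1

S is on the right of M, so right-multiply by S⁻¹: M = BS⁻¹.
S has determinant -5; S⁻¹ = [[-1, 0, -1], [-5, 1, -6], [3, -3/5, 19/5]].
M = BS⁻¹ = [[32, -15, -15], [11, 14, 25]] · [[-1, 0, -1], [-5, 1, -6], [3, -3/5, 19/5]] = [[-2, -6, 1], [-6, -1, 0]].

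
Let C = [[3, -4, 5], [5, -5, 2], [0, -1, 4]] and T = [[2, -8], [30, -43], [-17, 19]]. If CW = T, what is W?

W = [[5, -6], [-3, 5], [-5, 6]]

Left-multiplying both sides by C⁻¹ gives W = C⁻¹T.
det C = 1; the adjugate gives C⁻¹ = [[-18, 11, 17], [-20, 12, 19], [-5, 3, 5]].
W = C⁻¹T = [[-18, 11, 17], [-20, 12, 19], [-5, 3, 5]] · [[2, -8], [30, -43], [-17, 19]] = [[5, -6], [-3, 5], [-5, 6]].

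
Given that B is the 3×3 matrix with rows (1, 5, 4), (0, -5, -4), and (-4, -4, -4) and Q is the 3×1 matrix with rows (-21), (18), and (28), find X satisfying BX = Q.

X = [[-3], [-2], [-2]]

B is on the left of X, so left-multiply by B⁻¹: X = B⁻¹Q.
B has determinant 4; B⁻¹ = [[1, 1, 0], [4, 3, 1], [-5, -4, -5/4]].
X = B⁻¹Q = [[1, 1, 0], [4, 3, 1], [-5, -4, -5/4]] · [[-21], [18], [28]] = [[-3], [-2], [-2]].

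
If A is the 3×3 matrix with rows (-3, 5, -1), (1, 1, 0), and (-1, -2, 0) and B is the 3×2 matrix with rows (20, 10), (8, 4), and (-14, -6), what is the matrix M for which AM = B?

Since A multiplies M on the left, M = A⁻¹B.
det A = 1, so A⁻¹ = [[0, 2, 1], [0, -1, -1], [-1, -11, -8]].
M = A⁻¹B = [[0, 2, 1], [0, -1, -1], [-1, -11, -8]] · [[20, 10], [8, 4], [-14, -6]] = [[2, 2], [6, 2], [4, -6]].

M = [[2, 2], [6, 2], [4, -6]]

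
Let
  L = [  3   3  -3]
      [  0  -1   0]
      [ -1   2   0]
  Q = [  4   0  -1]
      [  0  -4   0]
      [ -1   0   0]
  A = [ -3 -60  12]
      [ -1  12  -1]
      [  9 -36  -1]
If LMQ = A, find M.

M = [[-3, -3, -5], [-1, 3, -5], [0, -5, 5]]

M = L⁻¹AQ⁻¹ (apply L⁻¹ on the left and Q⁻¹ on the right).
det L = 3, so L⁻¹ = [[0, -2, -1], [0, -1, 0], [-1/3, -3, -1]].
Q has determinant 4; Q⁻¹ = [[0, 0, -1], [0, -1/4, 0], [-1, 0, -4]].
L⁻¹A = [[-7, 12, 3], [1, -12, 1], [-5, 20, 0]].
M = (L⁻¹A)Q⁻¹ = [[-3, -3, -5], [-1, 3, -5], [0, -5, 5]].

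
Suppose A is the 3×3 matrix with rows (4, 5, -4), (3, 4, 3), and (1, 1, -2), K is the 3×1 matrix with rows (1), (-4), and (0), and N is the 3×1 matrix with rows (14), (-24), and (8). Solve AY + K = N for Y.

AY = N − K = [[13], [-20], [8]].
Since A multiplies Y on the left, Y = A⁻¹(N − K).
A has determinant 5; A⁻¹ = [[-11/5, 6/5, 31/5], [9/5, -4/5, -24/5], [-1/5, 1/5, 1/5]].
Y = A⁻¹(N − K) = [[-3], [1], [-5]].

Y = [[-3], [1], [-5]]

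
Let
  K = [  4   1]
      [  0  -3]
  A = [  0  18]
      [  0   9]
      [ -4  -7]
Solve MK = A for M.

M = [[0, -6], [0, -3], [-1, 2]]

Since K sits to the right of M, M = AK⁻¹.
det K = -12; the adjugate gives K⁻¹ = [[1/4, 1/12], [0, -1/3]].
M = AK⁻¹ = [[0, 18], [0, 9], [-4, -7]] · [[1/4, 1/12], [0, -1/3]] = [[0, -6], [0, -3], [-1, 2]].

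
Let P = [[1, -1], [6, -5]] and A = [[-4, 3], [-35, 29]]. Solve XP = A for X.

Right-multiplying both sides by P⁻¹ gives X = AP⁻¹.
det P = 1; the adjugate gives P⁻¹ = [[-5, 1], [-6, 1]].
X = AP⁻¹ = [[-4, 3], [-35, 29]] · [[-5, 1], [-6, 1]] = [[2, -1], [1, -6]].

X = [[2, -1], [1, -6]]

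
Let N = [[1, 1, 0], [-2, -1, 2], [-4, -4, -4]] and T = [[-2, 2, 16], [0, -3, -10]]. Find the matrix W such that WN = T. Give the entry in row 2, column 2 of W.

-3

Right-multiplying both sides by N⁻¹ gives W = TN⁻¹.
det N = -4; the adjugate gives N⁻¹ = [[-3, -1, -1/2], [4, 1, 1/2], [-1, 0, -1/4]].
W = TN⁻¹ = [[-2, 2, 16], [0, -3, -10]] · [[-3, -1, -1/2], [4, 1, 1/2], [-1, 0, -1/4]] = [[-2, 4, -2], [-2, -3, 1]].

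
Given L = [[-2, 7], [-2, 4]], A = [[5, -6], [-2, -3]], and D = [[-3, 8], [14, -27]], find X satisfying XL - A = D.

XL = D + A = [[2, 2], [12, -30]].
Right-multiplying both sides by L⁻¹ gives X = (D + A)L⁻¹.
det L = 6; the adjugate gives L⁻¹ = [[2/3, -7/6], [1/3, -1/3]].
X = (D + A)L⁻¹ = [[2, -3], [-2, -4]].

X = [[2, -3], [-2, -4]]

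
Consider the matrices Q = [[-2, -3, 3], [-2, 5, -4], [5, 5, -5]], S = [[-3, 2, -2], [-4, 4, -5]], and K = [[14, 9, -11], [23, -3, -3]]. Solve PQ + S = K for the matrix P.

PQ = K − S = [[17, 7, -9], [27, -7, 2]].
Right-multiplying both sides by Q⁻¹ gives P = (K − S)Q⁻¹.
det Q = -5, so Q⁻¹ = [[1, 0, 3/5], [6, 1, 14/5], [7, 1, 16/5]].
P = (K − S)Q⁻¹ = [[-4, -2, 1], [-1, -5, 3]].

P = [[-4, -2, 1], [-1, -5, 3]]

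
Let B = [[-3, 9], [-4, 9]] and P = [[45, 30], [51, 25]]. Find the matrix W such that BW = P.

W = [[-6, 5], [3, 5]]

B is on the left of W, so left-multiply by B⁻¹: W = B⁻¹P.
det B = 9, so B⁻¹ = [[1, -1], [4/9, -1/3]].
W = B⁻¹P = [[1, -1], [4/9, -1/3]] · [[45, 30], [51, 25]] = [[-6, 5], [3, 5]].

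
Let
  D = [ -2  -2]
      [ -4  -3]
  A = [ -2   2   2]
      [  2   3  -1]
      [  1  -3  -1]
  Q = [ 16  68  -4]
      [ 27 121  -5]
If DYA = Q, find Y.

Left-multiply by D⁻¹ and right-multiply by A⁻¹: Y = D⁻¹QA⁻¹.
det D = -2, so D⁻¹ = [[3/2, -1], [-2, 1]].
det A = -4; the adjugate gives A⁻¹ = [[3/2, 1, 2], [-1/4, 0, -1/2], [9/4, 1, 5/2]].
D⁻¹Q = [[-3, -19, -1], [-5, -15, 3]].
Y = (D⁻¹Q)A⁻¹ = [[-2, -4, 1], [3, -2, 5]].

Y = [[-2, -4, 1], [3, -2, 5]]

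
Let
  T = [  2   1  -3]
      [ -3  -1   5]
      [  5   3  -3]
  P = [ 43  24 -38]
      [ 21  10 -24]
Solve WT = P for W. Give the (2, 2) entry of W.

Right-multiplying both sides by T⁻¹ gives W = PT⁻¹.
T has determinant 4; T⁻¹ = [[-3, -3/2, 1/2], [4, 9/4, -1/4], [-1, -1/4, 1/4]].
W = PT⁻¹ = [[43, 24, -38], [21, 10, -24]] · [[-3, -3/2, 1/2], [4, 9/4, -1/4], [-1, -1/4, 1/4]] = [[5, -1, 6], [1, -3, 2]].

-3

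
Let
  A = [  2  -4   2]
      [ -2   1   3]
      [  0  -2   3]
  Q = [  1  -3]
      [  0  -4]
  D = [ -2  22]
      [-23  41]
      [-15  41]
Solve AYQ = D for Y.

Y = [[4, 3], [0, 4], [-5, 3]]

Isolating Y: multiply by A⁻¹ from the left and Q⁻¹ from the right, so Y = A⁻¹DQ⁻¹.
det A = 2; the adjugate gives A⁻¹ = [[9/2, 4, -7], [3, 3, -5], [2, 2, -3]].
Q has determinant -4; Q⁻¹ = [[1, -3/4], [0, -1/4]].
A⁻¹D = [[4, -24], [0, -16], [-5, 3]].
Y = (A⁻¹D)Q⁻¹ = [[4, 3], [0, 4], [-5, 3]].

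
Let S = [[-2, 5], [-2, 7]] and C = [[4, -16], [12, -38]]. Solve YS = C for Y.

Since S sits to the right of Y, Y = CS⁻¹.
S has determinant -4; S⁻¹ = [[-7/4, 5/4], [-1/2, 1/2]].
Y = CS⁻¹ = [[4, -16], [12, -38]] · [[-7/4, 5/4], [-1/2, 1/2]] = [[1, -3], [-2, -4]].

Y = [[1, -3], [-2, -4]]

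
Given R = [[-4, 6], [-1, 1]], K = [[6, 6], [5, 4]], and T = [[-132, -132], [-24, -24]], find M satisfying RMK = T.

M = [[1, 0], [-3, 0]]

Left-multiply by R⁻¹ and right-multiply by K⁻¹: M = R⁻¹TK⁻¹.
det R = 2; the adjugate gives R⁻¹ = [[1/2, -3], [1/2, -2]].
K has determinant -6; K⁻¹ = [[-2/3, 1], [5/6, -1]].
R⁻¹T = [[6, 6], [-18, -18]].
M = (R⁻¹T)K⁻¹ = [[1, 0], [-3, 0]].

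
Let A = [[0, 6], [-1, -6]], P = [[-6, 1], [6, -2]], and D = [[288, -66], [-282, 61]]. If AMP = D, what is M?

M = [[-3, -4], [-5, 3]]

Left-multiply by A⁻¹ and right-multiply by P⁻¹: M = A⁻¹DP⁻¹.
det A = 6, so A⁻¹ = [[-1, -1], [1/6, 0]].
det P = 6, so P⁻¹ = [[-1/3, -1/6], [-1, -1]].
A⁻¹D = [[-6, 5], [48, -11]].
M = (A⁻¹D)P⁻¹ = [[-3, -4], [-5, 3]].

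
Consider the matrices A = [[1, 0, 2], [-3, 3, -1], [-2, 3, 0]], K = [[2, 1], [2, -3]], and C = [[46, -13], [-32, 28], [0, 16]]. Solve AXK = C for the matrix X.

X = [[4, 5], [4, 2], [5, 2]]

Isolating X: multiply by A⁻¹ from the left and K⁻¹ from the right, so X = A⁻¹CK⁻¹.
A has determinant -3; A⁻¹ = [[-1, -2, 2], [-2/3, -4/3, 5/3], [1, 1, -1]].
K has determinant -8; K⁻¹ = [[3/8, 1/8], [1/4, -1/4]].
A⁻¹C = [[18, -11], [12, -2], [14, -1]].
X = (A⁻¹C)K⁻¹ = [[4, 5], [4, 2], [5, 2]].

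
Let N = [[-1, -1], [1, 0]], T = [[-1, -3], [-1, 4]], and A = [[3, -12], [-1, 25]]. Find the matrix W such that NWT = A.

W = [[-3, 4], [3, -1]]

W = N⁻¹AT⁻¹ (apply N⁻¹ on the left and T⁻¹ on the right).
det N = 1; the adjugate gives N⁻¹ = [[0, 1], [-1, -1]].
det T = -7, so T⁻¹ = [[-4/7, -3/7], [-1/7, 1/7]].
N⁻¹A = [[-1, 25], [-2, -13]].
W = (N⁻¹A)T⁻¹ = [[-3, 4], [3, -1]].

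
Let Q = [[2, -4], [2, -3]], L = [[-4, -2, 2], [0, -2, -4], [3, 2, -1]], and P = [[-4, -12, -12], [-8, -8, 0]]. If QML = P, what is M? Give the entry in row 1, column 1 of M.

Left-multiply by Q⁻¹ and right-multiply by L⁻¹: M = Q⁻¹PL⁻¹.
det Q = 2; the adjugate gives Q⁻¹ = [[-3/2, 2], [-1, 1]].
det L = -4; the adjugate gives L⁻¹ = [[-5/2, -1/2, -3], [3, 1/2, 4], [-3/2, -1/2, -2]].
Q⁻¹P = [[-10, 2, 18], [-4, 4, 12]].
M = (Q⁻¹P)L⁻¹ = [[4, -3, 2], [4, -2, 4]].

4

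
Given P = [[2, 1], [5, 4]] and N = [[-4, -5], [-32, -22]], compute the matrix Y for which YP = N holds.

Since P sits to the right of Y, Y = NP⁻¹.
det P = 3, so P⁻¹ = [[4/3, -1/3], [-5/3, 2/3]].
Y = NP⁻¹ = [[-4, -5], [-32, -22]] · [[4/3, -1/3], [-5/3, 2/3]] = [[3, -2], [-6, -4]].

Y = [[3, -2], [-6, -4]]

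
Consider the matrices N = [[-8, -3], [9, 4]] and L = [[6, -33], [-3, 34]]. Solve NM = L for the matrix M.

M = [[-3, 6], [6, -5]]

Left-multiplying both sides by N⁻¹ gives M = N⁻¹L.
N has determinant -5; N⁻¹ = [[-4/5, -3/5], [9/5, 8/5]].
M = N⁻¹L = [[-4/5, -3/5], [9/5, 8/5]] · [[6, -33], [-3, 34]] = [[-3, 6], [6, -5]].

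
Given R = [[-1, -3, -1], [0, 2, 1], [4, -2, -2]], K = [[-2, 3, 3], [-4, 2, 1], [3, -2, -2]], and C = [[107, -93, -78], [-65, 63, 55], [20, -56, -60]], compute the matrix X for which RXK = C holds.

X = [[-1, 3, -1], [5, 4, -1], [5, 0, 1]]

Left-multiply by R⁻¹ and right-multiply by K⁻¹: X = R⁻¹CK⁻¹.
det R = -2, so R⁻¹ = [[1, 2, 1/2], [-2, -3, -1/2], [4, 7, 1]].
det K = -5, so K⁻¹ = [[2/5, 0, 3/5], [1, 1, 2], [-2/5, -1, -8/5]].
R⁻¹C = [[-13, 5, 2], [-29, 25, 21], [-7, 13, 13]].
X = (R⁻¹C)K⁻¹ = [[-1, 3, -1], [5, 4, -1], [5, 0, 1]].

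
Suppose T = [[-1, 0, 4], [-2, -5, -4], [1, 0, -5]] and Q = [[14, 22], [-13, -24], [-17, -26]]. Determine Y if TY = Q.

Y = [[-2, -6], [1, 4], [3, 4]]

Since T multiplies Y on the left, Y = T⁻¹Q.
det T = -5, so T⁻¹ = [[-5, 0, -4], [14/5, -1/5, 12/5], [-1, 0, -1]].
Y = T⁻¹Q = [[-5, 0, -4], [14/5, -1/5, 12/5], [-1, 0, -1]] · [[14, 22], [-13, -24], [-17, -26]] = [[-2, -6], [1, 4], [3, 4]].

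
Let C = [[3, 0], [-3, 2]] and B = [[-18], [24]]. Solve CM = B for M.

M = [[-6], [3]]

Left-multiplying both sides by C⁻¹ gives M = C⁻¹B.
det C = 6; the adjugate gives C⁻¹ = [[1/3, 0], [1/2, 1/2]].
M = C⁻¹B = [[1/3, 0], [1/2, 1/2]] · [[-18], [24]] = [[-6], [3]].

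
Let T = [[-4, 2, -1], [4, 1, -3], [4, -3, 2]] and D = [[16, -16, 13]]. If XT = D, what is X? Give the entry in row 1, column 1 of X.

0

Since T sits to the right of X, X = DT⁻¹.
det T = 4, so T⁻¹ = [[-7/4, -1/4, -5/4], [-5, -1, -4], [-4, -1, -3]].
X = DT⁻¹ = [[16, -16, 13]] · [[-7/4, -1/4, -5/4], [-5, -1, -4], [-4, -1, -3]] = [[0, -1, 5]].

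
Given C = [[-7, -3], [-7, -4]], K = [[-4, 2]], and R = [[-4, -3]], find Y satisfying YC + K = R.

Y = [[-5, 5]]

YC = R − K = [[0, -5]].
C is on the right of Y, so right-multiply by C⁻¹: Y = (R − K)C⁻¹.
C has determinant 7; C⁻¹ = [[-4/7, 3/7], [1, -1]].
Y = (R − K)C⁻¹ = [[-5, 5]].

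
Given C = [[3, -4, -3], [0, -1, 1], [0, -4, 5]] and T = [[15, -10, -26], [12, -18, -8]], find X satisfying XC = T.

C is on the right of X, so right-multiply by C⁻¹: X = TC⁻¹.
det C = -3; the adjugate gives C⁻¹ = [[1/3, -32/3, 7/3], [0, -5, 1], [0, -4, 1]].
X = TC⁻¹ = [[15, -10, -26], [12, -18, -8]] · [[1/3, -32/3, 7/3], [0, -5, 1], [0, -4, 1]] = [[5, -6, -1], [4, -6, 2]].

X = [[5, -6, -1], [4, -6, 2]]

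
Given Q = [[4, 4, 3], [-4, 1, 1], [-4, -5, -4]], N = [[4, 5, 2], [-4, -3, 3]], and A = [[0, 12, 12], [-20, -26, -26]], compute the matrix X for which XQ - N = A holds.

XQ = A + N = [[4, 17, 14], [-24, -29, -23]].
Right-multiplying both sides by Q⁻¹ gives X = (A + N)Q⁻¹.
det Q = -4; the adjugate gives Q⁻¹ = [[-1/4, -1/4, -1/4], [5, 1, 4], [-6, -1, -5]].
X = (A + N)Q⁻¹ = [[0, 2, -3], [-1, 0, 5]].

X = [[0, 2, -3], [-1, 0, 5]]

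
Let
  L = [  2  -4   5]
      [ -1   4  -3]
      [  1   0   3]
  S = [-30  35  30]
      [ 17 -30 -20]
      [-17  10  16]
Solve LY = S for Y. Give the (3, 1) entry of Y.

-4

Since L multiplies Y on the left, Y = L⁻¹S.
det L = 4; the adjugate gives L⁻¹ = [[3, 3, -2], [0, 1/4, 1/4], [-1, -1, 1]].
Y = L⁻¹S = [[3, 3, -2], [0, 1/4, 1/4], [-1, -1, 1]] · [[-30, 35, 30], [17, -30, -20], [-17, 10, 16]] = [[-5, -5, -2], [0, -5, -1], [-4, 5, 6]].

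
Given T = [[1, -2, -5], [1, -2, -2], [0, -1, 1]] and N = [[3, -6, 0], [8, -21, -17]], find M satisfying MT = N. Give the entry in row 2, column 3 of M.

Since T sits to the right of M, M = NT⁻¹.
T has determinant 3; T⁻¹ = [[-4/3, 7/3, -2], [-1/3, 1/3, -1], [-1/3, 1/3, 0]].
M = NT⁻¹ = [[3, -6, 0], [8, -21, -17]] · [[-4/3, 7/3, -2], [-1/3, 1/3, -1], [-1/3, 1/3, 0]] = [[-2, 5, 0], [2, 6, 5]].

5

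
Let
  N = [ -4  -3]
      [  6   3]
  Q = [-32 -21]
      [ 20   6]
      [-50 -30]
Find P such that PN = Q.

N is on the right of P, so right-multiply by N⁻¹: P = QN⁻¹.
N has determinant 6; N⁻¹ = [[1/2, 1/2], [-1, -2/3]].
P = QN⁻¹ = [[-32, -21], [20, 6], [-50, -30]] · [[1/2, 1/2], [-1, -2/3]] = [[5, -2], [4, 6], [5, -5]].

P = [[5, -2], [4, 6], [5, -5]]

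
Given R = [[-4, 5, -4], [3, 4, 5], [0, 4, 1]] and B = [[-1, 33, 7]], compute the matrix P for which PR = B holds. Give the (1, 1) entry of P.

Since R sits to the right of P, P = BR⁻¹.
R has determinant 1; R⁻¹ = [[-16, -21, 41], [-3, -4, 8], [12, 16, -31]].
P = BR⁻¹ = [[-1, 33, 7]] · [[-16, -21, 41], [-3, -4, 8], [12, 16, -31]] = [[1, 1, 6]].

1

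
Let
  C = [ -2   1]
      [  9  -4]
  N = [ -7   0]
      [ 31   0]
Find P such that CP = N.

P = [[3, 0], [-1, 0]]

Left-multiplying both sides by C⁻¹ gives P = C⁻¹N.
det C = -1; the adjugate gives C⁻¹ = [[4, 1], [9, 2]].
P = C⁻¹N = [[4, 1], [9, 2]] · [[-7, 0], [31, 0]] = [[3, 0], [-1, 0]].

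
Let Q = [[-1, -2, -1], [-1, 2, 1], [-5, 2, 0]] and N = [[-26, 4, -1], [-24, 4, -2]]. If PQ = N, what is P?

Right-multiplying both sides by Q⁻¹ gives P = NQ⁻¹.
det Q = 4; the adjugate gives Q⁻¹ = [[-1/2, -1/2, 0], [-5/4, -5/4, 1/2], [2, 3, -1]].
P = NQ⁻¹ = [[-26, 4, -1], [-24, 4, -2]] · [[-1/2, -1/2, 0], [-5/4, -5/4, 1/2], [2, 3, -1]] = [[6, 5, 3], [3, 1, 4]].

P = [[6, 5, 3], [3, 1, 4]]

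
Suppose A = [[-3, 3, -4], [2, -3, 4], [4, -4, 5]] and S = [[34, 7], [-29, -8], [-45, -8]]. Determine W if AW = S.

W = [[-5, 1], [5, -2], [-1, -4]]

A is on the left of W, so left-multiply by A⁻¹: W = A⁻¹S.
det A = -1; the adjugate gives A⁻¹ = [[-1, -1, 0], [-6, -1, -4], [-4, 0, -3]].
W = A⁻¹S = [[-1, -1, 0], [-6, -1, -4], [-4, 0, -3]] · [[34, 7], [-29, -8], [-45, -8]] = [[-5, 1], [5, -2], [-1, -4]].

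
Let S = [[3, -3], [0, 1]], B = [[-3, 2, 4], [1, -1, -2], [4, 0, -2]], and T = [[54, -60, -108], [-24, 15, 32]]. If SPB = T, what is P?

P = [[-1, 3, -3], [5, -5, -1]]

Isolating P: multiply by S⁻¹ from the left and B⁻¹ from the right, so P = S⁻¹TB⁻¹.
S has determinant 3; S⁻¹ = [[1/3, 1], [0, 1]].
det B = -2, so B⁻¹ = [[-1, -2, 0], [3, 5, 1], [-2, -4, -1/2]].
S⁻¹T = [[-6, -5, -4], [-24, 15, 32]].
P = (S⁻¹T)B⁻¹ = [[-1, 3, -3], [5, -5, -1]].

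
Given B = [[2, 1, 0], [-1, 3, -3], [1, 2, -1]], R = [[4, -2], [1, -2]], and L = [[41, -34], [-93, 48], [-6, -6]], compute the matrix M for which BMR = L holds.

M = B⁻¹LR⁻¹ (apply B⁻¹ on the left and R⁻¹ on the right).
det B = 2, so B⁻¹ = [[3/2, 1/2, -3/2], [-2, -1, 3], [-5/2, -3/2, 7/2]].
R has determinant -6; R⁻¹ = [[1/3, -1/3], [1/6, -2/3]].
B⁻¹L = [[24, -18], [-7, 2], [16, -8]].
M = (B⁻¹L)R⁻¹ = [[5, 4], [-2, 1], [4, 0]].

M = [[5, 4], [-2, 1], [4, 0]]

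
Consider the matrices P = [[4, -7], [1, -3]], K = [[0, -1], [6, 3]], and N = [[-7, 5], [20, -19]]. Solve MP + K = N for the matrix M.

MP = N − K = [[-7, 6], [14, -22]].
P is on the right of M, so right-multiply by P⁻¹: M = (N − K)P⁻¹.
det P = -5; the adjugate gives P⁻¹ = [[3/5, -7/5], [1/5, -4/5]].
M = (N − K)P⁻¹ = [[-3, 5], [4, -2]].

M = [[-3, 5], [4, -2]]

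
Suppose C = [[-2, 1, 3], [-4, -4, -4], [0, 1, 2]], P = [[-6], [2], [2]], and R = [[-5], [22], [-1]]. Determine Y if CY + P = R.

CY = R − P = [[1], [20], [-3]].
C is on the left of Y, so left-multiply by C⁻¹: Y = C⁻¹(R − P).
det C = 4; the adjugate gives C⁻¹ = [[-1, 1/4, 2], [2, -1, -5], [-1, 1/2, 3]].
Y = C⁻¹(R − P) = [[-2], [-3], [0]].

Y = [[-2], [-3], [0]]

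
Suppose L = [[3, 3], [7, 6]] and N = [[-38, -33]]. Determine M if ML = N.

M = [[-1, -5]]

Since L sits to the right of M, M = NL⁻¹.
L has determinant -3; L⁻¹ = [[-2, 1], [7/3, -1]].
M = NL⁻¹ = [[-38, -33]] · [[-2, 1], [7/3, -1]] = [[-1, -5]].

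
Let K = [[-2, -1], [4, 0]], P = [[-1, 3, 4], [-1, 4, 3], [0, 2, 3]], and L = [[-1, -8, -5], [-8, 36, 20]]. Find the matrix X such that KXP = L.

X = [[-1, 3, 0], [-2, -3, 4]]

Left-multiply by K⁻¹ and right-multiply by P⁻¹: X = K⁻¹LP⁻¹.
K has determinant 4; K⁻¹ = [[0, 1/4], [-1, -1/2]].
det P = -5; the adjugate gives P⁻¹ = [[-6/5, 1/5, 7/5], [-3/5, 3/5, 1/5], [2/5, -2/5, 1/5]].
K⁻¹L = [[-2, 9, 5], [5, -10, -5]].
X = (K⁻¹L)P⁻¹ = [[-1, 3, 0], [-2, -3, 4]].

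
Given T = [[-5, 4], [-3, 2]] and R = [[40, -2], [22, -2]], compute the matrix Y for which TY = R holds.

T is on the left of Y, so left-multiply by T⁻¹: Y = T⁻¹R.
det T = 2, so T⁻¹ = [[1, -2], [3/2, -5/2]].
Y = T⁻¹R = [[1, -2], [3/2, -5/2]] · [[40, -2], [22, -2]] = [[-4, 2], [5, 2]].

Y = [[-4, 2], [5, 2]]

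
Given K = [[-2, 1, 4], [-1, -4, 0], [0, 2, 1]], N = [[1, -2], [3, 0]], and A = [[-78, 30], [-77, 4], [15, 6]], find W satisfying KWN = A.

W = K⁻¹AN⁻¹ (apply K⁻¹ on the left and N⁻¹ on the right).
det K = 1; the adjugate gives K⁻¹ = [[-4, 7, 16], [1, -2, -4], [-2, 4, 9]].
det N = 6; the adjugate gives N⁻¹ = [[0, 1/3], [-1/2, 1/6]].
K⁻¹A = [[13, 4], [16, -2], [-17, 10]].
W = (K⁻¹A)N⁻¹ = [[-2, 5], [1, 5], [-5, -4]].

W = [[-2, 5], [1, 5], [-5, -4]]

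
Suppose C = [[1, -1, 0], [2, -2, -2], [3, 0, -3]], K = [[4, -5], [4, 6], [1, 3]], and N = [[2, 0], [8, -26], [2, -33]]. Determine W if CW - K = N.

CW = N + K = [[6, -5], [12, -20], [3, -30]].
Left-multiplying both sides by C⁻¹ gives W = C⁻¹(N + K).
C has determinant 6; C⁻¹ = [[1, -1/2, 1/3], [0, -1/2, 1/3], [1, -1/2, 0]].
W = C⁻¹(N + K) = [[1, -5], [-5, 0], [0, 5]].

W = [[1, -5], [-5, 0], [0, 5]]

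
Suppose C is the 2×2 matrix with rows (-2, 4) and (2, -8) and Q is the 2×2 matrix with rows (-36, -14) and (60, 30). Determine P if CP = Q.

P = [[6, -1], [-6, -4]]

C is on the left of P, so left-multiply by C⁻¹: P = C⁻¹Q.
C has determinant 8; C⁻¹ = [[-1, -1/2], [-1/4, -1/4]].
P = C⁻¹Q = [[-1, -1/2], [-1/4, -1/4]] · [[-36, -14], [60, 30]] = [[6, -1], [-6, -4]].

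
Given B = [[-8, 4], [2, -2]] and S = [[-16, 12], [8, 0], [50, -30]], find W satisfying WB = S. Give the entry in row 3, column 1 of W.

-5

Right-multiplying both sides by B⁻¹ gives W = SB⁻¹.
det B = 8, so B⁻¹ = [[-1/4, -1/2], [-1/4, -1]].
W = SB⁻¹ = [[-16, 12], [8, 0], [50, -30]] · [[-1/4, -1/2], [-1/4, -1]] = [[1, -4], [-2, -4], [-5, 5]].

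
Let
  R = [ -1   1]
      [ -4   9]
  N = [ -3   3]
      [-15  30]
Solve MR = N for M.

M = [[3, 0], [3, 3]]

Since R sits to the right of M, M = NR⁻¹.
R has determinant -5; R⁻¹ = [[-9/5, 1/5], [-4/5, 1/5]].
M = NR⁻¹ = [[-3, 3], [-15, 30]] · [[-9/5, 1/5], [-4/5, 1/5]] = [[3, 0], [3, 3]].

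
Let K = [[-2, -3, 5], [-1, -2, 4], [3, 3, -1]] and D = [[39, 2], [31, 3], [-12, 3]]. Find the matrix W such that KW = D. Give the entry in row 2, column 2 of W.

K is on the left of W, so left-multiply by K⁻¹: W = K⁻¹D.
K has determinant 2; K⁻¹ = [[-5, 6, -1], [11/2, -13/2, 3/2], [3/2, -3/2, 1/2]].
W = K⁻¹D = [[-5, 6, -1], [11/2, -13/2, 3/2], [3/2, -3/2, 1/2]] · [[39, 2], [31, 3], [-12, 3]] = [[3, 5], [-5, -4], [6, 0]].

-4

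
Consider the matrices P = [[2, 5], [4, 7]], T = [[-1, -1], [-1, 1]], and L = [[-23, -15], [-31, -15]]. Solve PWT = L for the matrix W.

W = P⁻¹LT⁻¹ (apply P⁻¹ on the left and T⁻¹ on the right).
P has determinant -6; P⁻¹ = [[-7/6, 5/6], [2/3, -1/3]].
T has determinant -2; T⁻¹ = [[-1/2, -1/2], [-1/2, 1/2]].
P⁻¹L = [[1, 5], [-5, -5]].
W = (P⁻¹L)T⁻¹ = [[-3, 2], [5, 0]].

W = [[-3, 2], [5, 0]]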